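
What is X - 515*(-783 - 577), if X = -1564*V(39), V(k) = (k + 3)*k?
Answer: -1861432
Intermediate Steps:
V(k) = k*(3 + k) (V(k) = (3 + k)*k = k*(3 + k))
X = -2561832 (X = -60996*(3 + 39) = -60996*42 = -1564*1638 = -2561832)
X - 515*(-783 - 577) = -2561832 - 515*(-783 - 577) = -2561832 - 515*(-1360) = -2561832 - 1*(-700400) = -2561832 + 700400 = -1861432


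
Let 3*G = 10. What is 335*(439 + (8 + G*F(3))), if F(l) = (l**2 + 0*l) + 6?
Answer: 166495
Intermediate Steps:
G = 10/3 (G = (1/3)*10 = 10/3 ≈ 3.3333)
F(l) = 6 + l**2 (F(l) = (l**2 + 0) + 6 = l**2 + 6 = 6 + l**2)
335*(439 + (8 + G*F(3))) = 335*(439 + (8 + 10*(6 + 3**2)/3)) = 335*(439 + (8 + 10*(6 + 9)/3)) = 335*(439 + (8 + (10/3)*15)) = 335*(439 + (8 + 50)) = 335*(439 + 58) = 335*497 = 166495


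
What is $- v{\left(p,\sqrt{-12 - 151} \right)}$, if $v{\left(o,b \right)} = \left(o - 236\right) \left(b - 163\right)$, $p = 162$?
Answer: $-12062 + 74 i \sqrt{163} \approx -12062.0 + 944.77 i$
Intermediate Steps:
$v{\left(o,b \right)} = \left(-236 + o\right) \left(-163 + b\right)$
$- v{\left(p,\sqrt{-12 - 151} \right)} = - (38468 - 236 \sqrt{-12 - 151} - 26406 + \sqrt{-12 - 151} \cdot 162) = - (38468 - 236 \sqrt{-163} - 26406 + \sqrt{-163} \cdot 162) = - (38468 - 236 i \sqrt{163} - 26406 + i \sqrt{163} \cdot 162) = - (38468 - 236 i \sqrt{163} - 26406 + 162 i \sqrt{163}) = - (12062 - 74 i \sqrt{163}) = -12062 + 74 i \sqrt{163}$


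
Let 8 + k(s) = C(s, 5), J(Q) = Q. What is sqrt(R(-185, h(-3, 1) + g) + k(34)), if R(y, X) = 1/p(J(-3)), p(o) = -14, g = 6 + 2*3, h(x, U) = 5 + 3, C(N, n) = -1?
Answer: I*sqrt(1778)/14 ≈ 3.0119*I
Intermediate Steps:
h(x, U) = 8
g = 12 (g = 6 + 6 = 12)
k(s) = -9 (k(s) = -8 - 1 = -9)
R(y, X) = -1/14 (R(y, X) = 1/(-14) = -1/14)
sqrt(R(-185, h(-3, 1) + g) + k(34)) = sqrt(-1/14 - 9) = sqrt(-127/14) = I*sqrt(1778)/14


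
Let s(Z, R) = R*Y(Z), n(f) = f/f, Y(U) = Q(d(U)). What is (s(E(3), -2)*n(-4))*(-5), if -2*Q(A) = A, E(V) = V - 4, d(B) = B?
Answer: 5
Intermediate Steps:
E(V) = -4 + V
Q(A) = -A/2
Y(U) = -U/2
n(f) = 1
s(Z, R) = -R*Z/2 (s(Z, R) = R*(-Z/2) = -R*Z/2)
(s(E(3), -2)*n(-4))*(-5) = (-½*(-2)*(-4 + 3)*1)*(-5) = (-½*(-2)*(-1)*1)*(-5) = -1*1*(-5) = -1*(-5) = 5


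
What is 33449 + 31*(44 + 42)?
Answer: 36115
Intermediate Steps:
33449 + 31*(44 + 42) = 33449 + 31*86 = 33449 + 2666 = 36115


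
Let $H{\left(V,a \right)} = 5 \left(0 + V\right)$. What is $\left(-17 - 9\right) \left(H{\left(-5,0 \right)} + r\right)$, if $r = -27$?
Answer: $1352$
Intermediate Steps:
$H{\left(V,a \right)} = 5 V$
$\left(-17 - 9\right) \left(H{\left(-5,0 \right)} + r\right) = \left(-17 - 9\right) \left(5 \left(-5\right) - 27\right) = - 26 \left(-25 - 27\right) = \left(-26\right) \left(-52\right) = 1352$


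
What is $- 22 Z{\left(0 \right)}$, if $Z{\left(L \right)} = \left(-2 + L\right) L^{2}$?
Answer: $0$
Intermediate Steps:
$Z{\left(L \right)} = L^{2} \left(-2 + L\right)$
$- 22 Z{\left(0 \right)} = - 22 \cdot 0^{2} \left(-2 + 0\right) = - 22 \cdot 0 \left(-2\right) = \left(-22\right) 0 = 0$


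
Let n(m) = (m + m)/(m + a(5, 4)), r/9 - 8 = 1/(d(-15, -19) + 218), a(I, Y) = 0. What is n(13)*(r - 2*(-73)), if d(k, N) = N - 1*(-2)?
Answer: 29218/67 ≈ 436.09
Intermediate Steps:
d(k, N) = 2 + N (d(k, N) = N + 2 = 2 + N)
r = 4827/67 (r = 72 + 9/((2 - 19) + 218) = 72 + 9/(-17 + 218) = 72 + 9/201 = 72 + 9*(1/201) = 72 + 3/67 = 4827/67 ≈ 72.045)
n(m) = 2 (n(m) = (m + m)/(m + 0) = (2*m)/m = 2)
n(13)*(r - 2*(-73)) = 2*(4827/67 - 2*(-73)) = 2*(4827/67 + 146) = 2*(14609/67) = 29218/67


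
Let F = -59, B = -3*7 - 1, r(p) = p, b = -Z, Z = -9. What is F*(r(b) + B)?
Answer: 767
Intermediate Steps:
b = 9 (b = -1*(-9) = 9)
B = -22 (B = -21 - 1 = -22)
F*(r(b) + B) = -59*(9 - 22) = -59*(-13) = 767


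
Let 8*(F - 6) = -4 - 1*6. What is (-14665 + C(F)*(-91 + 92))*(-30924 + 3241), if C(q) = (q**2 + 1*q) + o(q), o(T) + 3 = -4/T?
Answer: 6485143425/16 ≈ 4.0532e+8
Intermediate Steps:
o(T) = -3 - 4/T
F = 19/4 (F = 6 + (-4 - 1*6)/8 = 6 + (-4 - 6)/8 = 6 + (1/8)*(-10) = 6 - 5/4 = 19/4 ≈ 4.7500)
C(q) = -3 + q + q**2 - 4/q (C(q) = (q**2 + 1*q) + (-3 - 4/q) = (q**2 + q) + (-3 - 4/q) = (q + q**2) + (-3 - 4/q) = -3 + q + q**2 - 4/q)
(-14665 + C(F)*(-91 + 92))*(-30924 + 3241) = (-14665 + (-3 + 19/4 + (19/4)**2 - 4/19/4)*(-91 + 92))*(-30924 + 3241) = (-14665 + (-3 + 19/4 + 361/16 - 4*4/19)*1)*(-27683) = (-14665 + (-3 + 19/4 + 361/16 - 16/19)*1)*(-27683) = (-14665 + (7135/304)*1)*(-27683) = (-14665 + 7135/304)*(-27683) = -4451025/304*(-27683) = 6485143425/16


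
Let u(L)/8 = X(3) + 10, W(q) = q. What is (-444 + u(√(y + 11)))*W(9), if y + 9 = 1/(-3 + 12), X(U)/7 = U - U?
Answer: -3276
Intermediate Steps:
X(U) = 0 (X(U) = 7*(U - U) = 7*0 = 0)
y = -80/9 (y = -9 + 1/(-3 + 12) = -9 + 1/9 = -9 + ⅑ = -80/9 ≈ -8.8889)
u(L) = 80 (u(L) = 8*(0 + 10) = 8*10 = 80)
(-444 + u(√(y + 11)))*W(9) = (-444 + 80)*9 = -364*9 = -3276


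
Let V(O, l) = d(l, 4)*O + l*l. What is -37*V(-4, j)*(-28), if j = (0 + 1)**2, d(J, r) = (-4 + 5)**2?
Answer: -3108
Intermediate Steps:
d(J, r) = 1 (d(J, r) = 1**2 = 1)
j = 1 (j = 1**2 = 1)
V(O, l) = O + l**2 (V(O, l) = 1*O + l*l = O + l**2)
-37*V(-4, j)*(-28) = -37*(-4 + 1**2)*(-28) = -37*(-4 + 1)*(-28) = -37*(-3)*(-28) = 111*(-28) = -3108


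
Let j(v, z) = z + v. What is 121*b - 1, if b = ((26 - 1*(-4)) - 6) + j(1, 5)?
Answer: 3629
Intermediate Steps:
j(v, z) = v + z
b = 30 (b = ((26 - 1*(-4)) - 6) + (1 + 5) = ((26 + 4) - 6) + 6 = (30 - 6) + 6 = 24 + 6 = 30)
121*b - 1 = 121*30 - 1 = 3630 - 1 = 3629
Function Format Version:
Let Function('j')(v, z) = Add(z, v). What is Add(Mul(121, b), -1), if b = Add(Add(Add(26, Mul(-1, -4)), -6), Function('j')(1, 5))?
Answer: 3629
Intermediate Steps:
Function('j')(v, z) = Add(v, z)
b = 30 (b = Add(Add(Add(26, Mul(-1, -4)), -6), Add(1, 5)) = Add(Add(Add(26, 4), -6), 6) = Add(Add(30, -6), 6) = Add(24, 6) = 30)
Add(Mul(121, b), -1) = Add(Mul(121, 30), -1) = Add(3630, -1) = 3629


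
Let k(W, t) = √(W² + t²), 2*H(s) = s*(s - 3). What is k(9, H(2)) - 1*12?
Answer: -12 + √82 ≈ -2.9446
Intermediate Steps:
H(s) = s*(-3 + s)/2 (H(s) = (s*(s - 3))/2 = (s*(-3 + s))/2 = s*(-3 + s)/2)
k(9, H(2)) - 1*12 = √(9² + ((½)*2*(-3 + 2))²) - 1*12 = √(81 + ((½)*2*(-1))²) - 12 = √(81 + (-1)²) - 12 = √(81 + 1) - 12 = √82 - 12 = -12 + √82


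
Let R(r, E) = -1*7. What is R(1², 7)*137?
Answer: -959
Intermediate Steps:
R(r, E) = -7
R(1², 7)*137 = -7*137 = -959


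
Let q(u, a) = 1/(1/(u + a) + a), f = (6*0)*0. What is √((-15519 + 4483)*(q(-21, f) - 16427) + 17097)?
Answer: 5*√7261489 ≈ 13474.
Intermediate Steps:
f = 0 (f = 0*0 = 0)
q(u, a) = 1/(a + 1/(a + u)) (q(u, a) = 1/(1/(a + u) + a) = 1/(a + 1/(a + u)))
√((-15519 + 4483)*(q(-21, f) - 16427) + 17097) = √((-15519 + 4483)*((0 - 21)/(1 + 0² + 0*(-21)) - 16427) + 17097) = √(-11036*(-21/(1 + 0 + 0) - 16427) + 17097) = √(-11036*(-21/1 - 16427) + 17097) = √(-11036*(1*(-21) - 16427) + 17097) = √(-11036*(-21 - 16427) + 17097) = √(-11036*(-16448) + 17097) = √(181520128 + 17097) = √181537225 = 5*√7261489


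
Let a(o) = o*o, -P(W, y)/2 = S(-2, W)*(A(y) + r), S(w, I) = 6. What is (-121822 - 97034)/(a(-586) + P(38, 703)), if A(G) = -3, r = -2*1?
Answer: -27357/42932 ≈ -0.63722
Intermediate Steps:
r = -2
P(W, y) = 60 (P(W, y) = -12*(-3 - 2) = -12*(-5) = -2*(-30) = 60)
a(o) = o**2
(-121822 - 97034)/(a(-586) + P(38, 703)) = (-121822 - 97034)/((-586)**2 + 60) = -218856/(343396 + 60) = -218856/343456 = -218856*1/343456 = -27357/42932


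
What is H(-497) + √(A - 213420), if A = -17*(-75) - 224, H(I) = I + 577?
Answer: 80 + I*√212369 ≈ 80.0 + 460.83*I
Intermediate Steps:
H(I) = 577 + I
A = 1051 (A = 1275 - 224 = 1051)
H(-497) + √(A - 213420) = (577 - 497) + √(1051 - 213420) = 80 + √(-212369) = 80 + I*√212369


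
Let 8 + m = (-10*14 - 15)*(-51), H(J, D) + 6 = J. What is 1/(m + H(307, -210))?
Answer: 1/8198 ≈ 0.00012198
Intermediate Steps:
H(J, D) = -6 + J
m = 7897 (m = -8 + (-10*14 - 15)*(-51) = -8 + (-140 - 15)*(-51) = -8 - 155*(-51) = -8 + 7905 = 7897)
1/(m + H(307, -210)) = 1/(7897 + (-6 + 307)) = 1/(7897 + 301) = 1/8198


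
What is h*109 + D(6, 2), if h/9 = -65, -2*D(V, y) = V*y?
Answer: -63771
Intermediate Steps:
D(V, y) = -V*y/2
h = -585 (h = 9*(-65) = -585)
h*109 + D(6, 2) = -585*109 - ½*6*2 = -63765 - 6 = -63771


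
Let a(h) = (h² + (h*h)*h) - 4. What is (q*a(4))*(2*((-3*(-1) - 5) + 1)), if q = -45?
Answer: 6840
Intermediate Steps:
a(h) = -4 + h² + h³ (a(h) = (h² + h²*h) - 4 = (h² + h³) - 4 = -4 + h² + h³)
(q*a(4))*(2*((-3*(-1) - 5) + 1)) = (-45*(-4 + 4² + 4³))*(2*((-3*(-1) - 5) + 1)) = (-45*(-4 + 16 + 64))*(2*((3 - 5) + 1)) = (-45*76)*(2*(-2 + 1)) = -6840*(-1) = -3420*(-2) = 6840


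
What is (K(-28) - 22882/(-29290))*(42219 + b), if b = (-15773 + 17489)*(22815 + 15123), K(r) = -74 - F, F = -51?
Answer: -21197410442838/14645 ≈ -1.4474e+9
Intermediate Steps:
K(r) = -23 (K(r) = -74 - 1*(-51) = -74 + 51 = -23)
b = 65101608 (b = 1716*37938 = 65101608)
(K(-28) - 22882/(-29290))*(42219 + b) = (-23 - 22882/(-29290))*(42219 + 65101608) = (-23 - 22882*(-1/29290))*65143827 = (-23 + 11441/14645)*65143827 = -325394/14645*65143827 = -21197410442838/14645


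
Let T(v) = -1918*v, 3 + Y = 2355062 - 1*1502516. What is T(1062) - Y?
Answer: -2889459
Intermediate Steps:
Y = 852543 (Y = -3 + (2355062 - 1*1502516) = -3 + (2355062 - 1502516) = -3 + 852546 = 852543)
T(1062) - Y = -1918*1062 - 1*852543 = -2036916 - 852543 = -2889459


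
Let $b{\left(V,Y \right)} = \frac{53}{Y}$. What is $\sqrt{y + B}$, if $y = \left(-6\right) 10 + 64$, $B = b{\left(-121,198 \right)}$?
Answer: $\frac{13 \sqrt{110}}{66} \approx 2.0658$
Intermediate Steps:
$B = \frac{53}{198} \approx 0.26768$
$y = 4$ ($y = -60 + 64 = 4$)
$\sqrt{y + B} = \sqrt{4 + \frac{53}{198}} = \sqrt{\frac{845}{198}} = \frac{13 \sqrt{110}}{66}$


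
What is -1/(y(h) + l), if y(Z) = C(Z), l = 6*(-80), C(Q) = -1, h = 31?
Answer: 1/481 ≈ 0.0020790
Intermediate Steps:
l = -480
y(Z) = -1
-1/(y(h) + l) = -1/(-1 - 480) = -1/(-481) = -1*(-1/481) = 1/481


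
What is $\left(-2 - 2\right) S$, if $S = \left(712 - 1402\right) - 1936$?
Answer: $10504$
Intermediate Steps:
$S = -2626$ ($S = -690 - 1936 = -2626$)
$\left(-2 - 2\right) S = \left(-2 - 2\right) \left(-2626\right) = \left(-4\right) \left(-2626\right) = 10504$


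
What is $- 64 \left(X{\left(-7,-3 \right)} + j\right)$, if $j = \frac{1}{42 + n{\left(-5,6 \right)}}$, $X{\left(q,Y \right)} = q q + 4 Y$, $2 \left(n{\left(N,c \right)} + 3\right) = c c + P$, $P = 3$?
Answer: $- \frac{277184}{117} \approx -2369.1$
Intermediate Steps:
$n{\left(N,c \right)} = - \frac{3}{2} + \frac{c^{2}}{2}$ ($n{\left(N,c \right)} = -3 + \frac{c c + 3}{2} = -3 + \frac{c^{2} + 3}{2} = -3 + \frac{3 + c^{2}}{2} = -3 + \left(\frac{3}{2} + \frac{c^{2}}{2}\right) = - \frac{3}{2} + \frac{c^{2}}{2}$)
$X{\left(q,Y \right)} = q^{2} + 4 Y$
$j = \frac{2}{117}$ ($j = \frac{1}{42 - \left(\frac{3}{2} - \frac{6^{2}}{2}\right)} = \frac{1}{42 + \left(- \frac{3}{2} + \frac{1}{2} \cdot 36\right)} = \frac{1}{42 + \left(- \frac{3}{2} + 18\right)} = \frac{1}{42 + \frac{33}{2}} = \frac{1}{\frac{117}{2}} = \frac{2}{117} \approx 0.017094$)
$- 64 \left(X{\left(-7,-3 \right)} + j\right) = - 64 \left(\left(\left(-7\right)^{2} + 4 \left(-3\right)\right) + \frac{2}{117}\right) = - 64 \left(\left(49 - 12\right) + \frac{2}{117}\right) = - 64 \left(37 + \frac{2}{117}\right) = \left(-64\right) \frac{4331}{117} = - \frac{277184}{117}$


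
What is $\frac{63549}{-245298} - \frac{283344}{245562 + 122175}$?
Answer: $- \frac{10319226125}{10022794514} \approx -1.0296$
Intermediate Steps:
$\frac{63549}{-245298} - \frac{283344}{245562 + 122175} = 63549 \left(- \frac{1}{245298}\right) - \frac{283344}{367737} = - \frac{21183}{81766} - \frac{94448}{122579} = - \frac{10319226125}{10022794514}$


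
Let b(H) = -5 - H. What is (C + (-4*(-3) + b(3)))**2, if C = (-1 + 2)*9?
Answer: 169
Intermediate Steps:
C = 9 (C = 1*9 = 9)
(C + (-4*(-3) + b(3)))**2 = (9 + (-4*(-3) + (-5 - 1*3)))**2 = (9 + (12 + (-5 - 3)))**2 = (9 + (12 - 8))**2 = (9 + 4)**2 = 13**2 = 169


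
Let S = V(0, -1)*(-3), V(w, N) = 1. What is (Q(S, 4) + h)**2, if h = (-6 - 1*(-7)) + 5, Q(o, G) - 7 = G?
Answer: 289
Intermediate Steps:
S = -3 (S = 1*(-3) = -3)
Q(o, G) = 7 + G
h = 6 (h = (-6 + 7) + 5 = 1 + 5 = 6)
(Q(S, 4) + h)**2 = ((7 + 4) + 6)**2 = (11 + 6)**2 = 17**2 = 289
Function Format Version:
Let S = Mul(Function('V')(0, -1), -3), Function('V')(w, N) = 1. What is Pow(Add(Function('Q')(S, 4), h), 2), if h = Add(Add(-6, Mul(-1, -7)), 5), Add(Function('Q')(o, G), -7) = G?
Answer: 289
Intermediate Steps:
S = -3 (S = Mul(1, -3) = -3)
Function('Q')(o, G) = Add(7, G)
h = 6 (h = Add(Add(-6, 7), 5) = Add(1, 5) = 6)
Pow(Add(Function('Q')(S, 4), h), 2) = Pow(Add(Add(7, 4), 6), 2) = Pow(Add(11, 6), 2) = Pow(17, 2) = 289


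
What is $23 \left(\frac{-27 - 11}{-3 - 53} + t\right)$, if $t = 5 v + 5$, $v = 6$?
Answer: $\frac{22977}{28} \approx 820.61$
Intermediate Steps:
$t = 35$ ($t = 5 \cdot 6 + 5 = 30 + 5 = 35$)
$23 \left(\frac{-27 - 11}{-3 - 53} + t\right) = 23 \left(\frac{-27 - 11}{-3 - 53} + 35\right) = 23 \left(- \frac{38}{-56} + 35\right) = 23 \left(\left(-38\right) \left(- \frac{1}{56}\right) + 35\right) = 23 \left(\frac{19}{28} + 35\right) = 23 \cdot \frac{999}{28} = \frac{22977}{28}$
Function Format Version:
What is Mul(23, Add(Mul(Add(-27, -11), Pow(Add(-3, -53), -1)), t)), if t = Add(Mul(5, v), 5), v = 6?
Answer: Rational(22977, 28) ≈ 820.61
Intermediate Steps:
t = 35 (t = Add(Mul(5, 6), 5) = Add(30, 5) = 35)
Mul(23, Add(Mul(Add(-27, -11), Pow(Add(-3, -53), -1)), t)) = Mul(23, Add(Mul(Add(-27, -11), Pow(Add(-3, -53), -1)), 35)) = Mul(23, Add(Mul(-38, Pow(-56, -1)), 35)) = Mul(23, Add(Mul(-38, Rational(-1, 56)), 35)) = Mul(23, Add(Rational(19, 28), 35)) = Mul(23, Rational(999, 28)) = Rational(22977, 28)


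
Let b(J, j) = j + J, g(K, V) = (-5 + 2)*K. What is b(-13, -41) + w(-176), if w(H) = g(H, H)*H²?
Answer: 16355274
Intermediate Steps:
g(K, V) = -3*K
w(H) = -3*H³ (w(H) = (-3*H)*H² = -3*H³)
b(J, j) = J + j
b(-13, -41) + w(-176) = (-13 - 41) - 3*(-176)³ = -54 - 3*(-5451776) = -54 + 16355328 = 16355274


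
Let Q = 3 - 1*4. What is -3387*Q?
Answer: 3387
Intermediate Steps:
Q = -1 (Q = 3 - 4 = -1)
-3387*Q = -3387*(-1) = 3387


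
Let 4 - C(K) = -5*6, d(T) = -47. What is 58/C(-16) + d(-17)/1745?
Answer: 49806/29665 ≈ 1.6789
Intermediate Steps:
C(K) = 34 (C(K) = 4 - (-5)*6 = 4 - 1*(-30) = 4 + 30 = 34)
58/C(-16) + d(-17)/1745 = 58/34 - 47/1745 = 58*(1/34) - 47*1/1745 = 29/17 - 47/1745 = 49806/29665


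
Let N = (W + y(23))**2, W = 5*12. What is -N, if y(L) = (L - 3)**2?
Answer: -211600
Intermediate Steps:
y(L) = (-3 + L)**2
W = 60
N = 211600 (N = (60 + (-3 + 23)**2)**2 = (60 + 20**2)**2 = (60 + 400)**2 = 460**2 = 211600)
-N = -1*211600 = -211600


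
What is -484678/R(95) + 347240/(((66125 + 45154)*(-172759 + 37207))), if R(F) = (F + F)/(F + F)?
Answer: -913865882740333/1885511376 ≈ -4.8468e+5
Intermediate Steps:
R(F) = 1 (R(F) = (2*F)/((2*F)) = (2*F)*(1/(2*F)) = 1)
-484678/R(95) + 347240/(((66125 + 45154)*(-172759 + 37207))) = -484678/1 + 347240/(((66125 + 45154)*(-172759 + 37207))) = -484678*1 + 347240/((111279*(-135552))) = -484678 + 347240/(-15084091008) = -484678 + 347240*(-1/15084091008) = -484678 - 43405/1885511376 = -913865882740333/1885511376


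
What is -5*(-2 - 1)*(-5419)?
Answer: -81285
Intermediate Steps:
-5*(-2 - 1)*(-5419) = -5*(-3)*(-5419) = 15*(-5419) = -81285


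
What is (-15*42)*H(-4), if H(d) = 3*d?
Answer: 7560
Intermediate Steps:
(-15*42)*H(-4) = (-15*42)*(3*(-4)) = -630*(-12) = 7560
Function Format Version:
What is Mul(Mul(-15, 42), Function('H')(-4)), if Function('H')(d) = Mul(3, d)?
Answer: 7560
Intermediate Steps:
Mul(Mul(-15, 42), Function('H')(-4)) = Mul(Mul(-15, 42), Mul(3, -4)) = Mul(-630, -12) = 7560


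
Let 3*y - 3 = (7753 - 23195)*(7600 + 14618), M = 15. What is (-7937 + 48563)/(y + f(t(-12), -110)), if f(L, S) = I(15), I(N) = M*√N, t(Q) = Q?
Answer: -2323064780163/6539499462313013 - 304695*√15/6539499462313013 ≈ -0.00035524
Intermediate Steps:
I(N) = 15*√N
f(L, S) = 15*√15
y = -114363451 (y = 1 + ((7753 - 23195)*(7600 + 14618))/3 = 1 + (-15442*22218)/3 = 1 + (⅓)*(-343090356) = 1 - 114363452 = -114363451)
(-7937 + 48563)/(y + f(t(-12), -110)) = (-7937 + 48563)/(-114363451 + 15*√15) = 40626/(-114363451 + 15*√15)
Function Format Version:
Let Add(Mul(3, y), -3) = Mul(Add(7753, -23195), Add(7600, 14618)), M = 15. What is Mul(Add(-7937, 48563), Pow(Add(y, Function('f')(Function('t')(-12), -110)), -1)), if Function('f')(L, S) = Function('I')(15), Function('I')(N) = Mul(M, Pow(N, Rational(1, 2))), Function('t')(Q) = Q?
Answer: Add(Rational(-2323064780163, 6539499462313013), Mul(Rational(-304695, 6539499462313013), Pow(15, Rational(1, 2)))) ≈ -0.00035524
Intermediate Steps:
Function('I')(N) = Mul(15, Pow(N, Rational(1, 2)))
Function('f')(L, S) = Mul(15, Pow(15, Rational(1, 2)))
y = -114363451 (y = Add(1, Mul(Rational(1, 3), Mul(Add(7753, -23195), Add(7600, 14618)))) = Add(1, Mul(Rational(1, 3), Mul(-15442, 22218))) = Add(1, Mul(Rational(1, 3), -343090356)) = Add(1, -114363452) = -114363451)
Mul(Add(-7937, 48563), Pow(Add(y, Function('f')(Function('t')(-12), -110)), -1)) = Mul(Add(-7937, 48563), Pow(Add(-114363451, Mul(15, Pow(15, Rational(1, 2)))), -1)) = Mul(40626, Pow(Add(-114363451, Mul(15, Pow(15, Rational(1, 2)))), -1))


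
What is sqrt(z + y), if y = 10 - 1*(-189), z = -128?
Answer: sqrt(71) ≈ 8.4261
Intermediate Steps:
y = 199 (y = 10 + 189 = 199)
sqrt(z + y) = sqrt(-128 + 199) = sqrt(71)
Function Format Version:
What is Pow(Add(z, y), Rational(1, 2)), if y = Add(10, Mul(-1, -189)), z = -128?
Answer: Pow(71, Rational(1, 2)) ≈ 8.4261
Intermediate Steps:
y = 199 (y = Add(10, 189) = 199)
Pow(Add(z, y), Rational(1, 2)) = Pow(Add(-128, 199), Rational(1, 2)) = Pow(71, Rational(1, 2))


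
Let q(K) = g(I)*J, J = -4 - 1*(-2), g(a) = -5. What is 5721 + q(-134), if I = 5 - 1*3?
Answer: 5731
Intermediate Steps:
I = 2 (I = 5 - 3 = 2)
J = -2 (J = -4 + 2 = -2)
q(K) = 10 (q(K) = -5*(-2) = 10)
5721 + q(-134) = 5721 + 10 = 5731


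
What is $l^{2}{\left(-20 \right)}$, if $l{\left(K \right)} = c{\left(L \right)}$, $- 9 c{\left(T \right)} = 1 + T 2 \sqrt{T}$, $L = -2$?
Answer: $\frac{\left(1 - 4 i \sqrt{2}\right)^{2}}{81} \approx -0.38272 - 0.13968 i$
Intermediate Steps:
$c{\left(T \right)} = - \frac{1}{9} - \frac{2 T^{\frac{3}{2}}}{9}$ ($c{\left(T \right)} = - \frac{1 + T 2 \sqrt{T}}{9} = - \frac{1 + 2 T^{\frac{3}{2}}}{9} = - \frac{1}{9} - \frac{2 T^{\frac{3}{2}}}{9}$)
$l{\left(K \right)} = - \frac{1}{9} + \frac{4 i \sqrt{2}}{9}$ ($l{\left(K \right)} = - \frac{1}{9} - \frac{2 \left(-2\right)^{\frac{3}{2}}}{9} = - \frac{1}{9} - \frac{2 \left(- 2 i \sqrt{2}\right)}{9} = - \frac{1}{9} + \frac{4 i \sqrt{2}}{9}$)
$l^{2}{\left(-20 \right)} = \left(- \frac{1}{9} + \frac{4 i \sqrt{2}}{9}\right)^{2}$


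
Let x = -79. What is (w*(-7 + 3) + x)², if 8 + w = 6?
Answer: 5041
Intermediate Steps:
w = -2 (w = -8 + 6 = -2)
(w*(-7 + 3) + x)² = (-2*(-7 + 3) - 79)² = (-2*(-4) - 79)² = (8 - 79)² = (-71)² = 5041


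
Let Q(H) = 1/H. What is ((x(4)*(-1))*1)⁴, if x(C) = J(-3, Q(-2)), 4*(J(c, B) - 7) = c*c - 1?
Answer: 6561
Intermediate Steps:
J(c, B) = 27/4 + c²/4 (J(c, B) = 7 + (c*c - 1)/4 = 7 + (c² - 1)/4 = 7 + (-1 + c²)/4 = 7 + (-¼ + c²/4) = 27/4 + c²/4)
x(C) = 9 (x(C) = 27/4 + (¼)*(-3)² = 27/4 + (¼)*9 = 27/4 + 9/4 = 9)
((x(4)*(-1))*1)⁴ = ((9*(-1))*1)⁴ = (-9*1)⁴ = (-9)⁴ = 6561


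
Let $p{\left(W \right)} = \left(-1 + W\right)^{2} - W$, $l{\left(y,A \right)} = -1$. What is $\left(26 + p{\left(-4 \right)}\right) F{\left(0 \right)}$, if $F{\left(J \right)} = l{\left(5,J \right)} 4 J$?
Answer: $0$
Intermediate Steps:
$F{\left(J \right)} = - 4 J$ ($F{\left(J \right)} = \left(-1\right) 4 J = - 4 J$)
$\left(26 + p{\left(-4 \right)}\right) F{\left(0 \right)} = \left(26 - \left(-4 - \left(-1 - 4\right)^{2}\right)\right) \left(\left(-4\right) 0\right) = \left(26 + \left(\left(-5\right)^{2} + 4\right)\right) 0 = \left(26 + \left(25 + 4\right)\right) 0 = \left(26 + 29\right) 0 = 55 \cdot 0 = 0$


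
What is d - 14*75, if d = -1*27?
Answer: -1077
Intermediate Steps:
d = -27
d - 14*75 = -27 - 14*75 = -27 - 1050 = -1077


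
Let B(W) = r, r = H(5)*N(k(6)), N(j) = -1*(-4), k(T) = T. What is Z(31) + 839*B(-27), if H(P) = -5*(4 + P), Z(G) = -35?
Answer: -151055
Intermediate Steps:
H(P) = -20 - 5*P
N(j) = 4
r = -180 (r = (-20 - 5*5)*4 = (-20 - 25)*4 = -45*4 = -180)
B(W) = -180
Z(31) + 839*B(-27) = -35 + 839*(-180) = -35 - 151020 = -151055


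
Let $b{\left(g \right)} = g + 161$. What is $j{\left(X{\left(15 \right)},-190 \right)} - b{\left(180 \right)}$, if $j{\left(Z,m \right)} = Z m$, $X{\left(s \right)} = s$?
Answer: $-3191$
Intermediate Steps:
$b{\left(g \right)} = 161 + g$
$j{\left(X{\left(15 \right)},-190 \right)} - b{\left(180 \right)} = 15 \left(-190\right) - \left(161 + 180\right) = -2850 - 341 = -3191$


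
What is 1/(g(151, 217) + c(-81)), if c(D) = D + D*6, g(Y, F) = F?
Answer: -1/350 ≈ -0.0028571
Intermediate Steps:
c(D) = 7*D (c(D) = D + 6*D = 7*D)
1/(g(151, 217) + c(-81)) = 1/(217 + 7*(-81)) = 1/(217 - 567) = 1/(-350) = -1/350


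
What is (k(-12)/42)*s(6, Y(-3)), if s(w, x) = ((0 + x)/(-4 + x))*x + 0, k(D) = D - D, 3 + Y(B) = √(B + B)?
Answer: 0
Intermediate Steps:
Y(B) = -3 + √2*√B (Y(B) = -3 + √(B + B) = -3 + √(2*B) = -3 + √2*√B)
k(D) = 0
s(w, x) = x²/(-4 + x) (s(w, x) = (x/(-4 + x))*x + 0 = x²/(-4 + x) + 0 = x²/(-4 + x))
(k(-12)/42)*s(6, Y(-3)) = (0/42)*((-3 + √2*√(-3))²/(-4 + (-3 + √2*√(-3)))) = (0*(1/42))*((-3 + √2*(I*√3))²/(-4 + (-3 + √2*(I*√3)))) = 0*((-3 + I*√6)²/(-4 + (-3 + I*√6))) = 0*((-3 + I*√6)²/(-7 + I*√6)) = 0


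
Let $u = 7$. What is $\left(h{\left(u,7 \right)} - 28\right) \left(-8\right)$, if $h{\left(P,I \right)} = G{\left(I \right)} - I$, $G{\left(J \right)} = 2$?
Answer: $264$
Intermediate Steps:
$h{\left(P,I \right)} = 2 - I$
$\left(h{\left(u,7 \right)} - 28\right) \left(-8\right) = \left(\left(2 - 7\right) - 28\right) \left(-8\right) = \left(-5 - 28\right) \left(-8\right) = \left(-33\right) \left(-8\right) = 264$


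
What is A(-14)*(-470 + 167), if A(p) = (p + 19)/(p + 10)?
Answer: 1515/4 ≈ 378.75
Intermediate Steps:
A(p) = (19 + p)/(10 + p)
A(-14)*(-470 + 167) = ((19 - 14)/(10 - 14))*(-470 + 167) = (5/(-4))*(-303) = -¼*5*(-303) = -5/4*(-303) = 1515/4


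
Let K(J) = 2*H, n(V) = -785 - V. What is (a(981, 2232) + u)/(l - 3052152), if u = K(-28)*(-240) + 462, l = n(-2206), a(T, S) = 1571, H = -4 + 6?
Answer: -1073/3050731 ≈ -0.00035172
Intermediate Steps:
H = 2
l = 1421 (l = -785 - 1*(-2206) = -785 + 2206 = 1421)
K(J) = 4 (K(J) = 2*2 = 4)
u = -498 (u = 4*(-240) + 462 = -960 + 462 = -498)
(a(981, 2232) + u)/(l - 3052152) = (1571 - 498)/(1421 - 3052152) = 1073/(-3050731) = 1073*(-1/3050731) = -1073/3050731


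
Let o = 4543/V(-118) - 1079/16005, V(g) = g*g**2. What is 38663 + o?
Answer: 17232347739743/445707240 ≈ 38663.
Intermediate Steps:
V(g) = g**3
o = -31280377/445707240 (o = 4543/((-118)**3) - 1079/16005 = 4543/(-1643032) - 1079*1/16005 = 4543*(-1/1643032) - 1079/16005 = -77/27848 - 1079/16005 = -31280377/445707240 ≈ -0.070181)
38663 + o = 38663 - 31280377/445707240 = 17232347739743/445707240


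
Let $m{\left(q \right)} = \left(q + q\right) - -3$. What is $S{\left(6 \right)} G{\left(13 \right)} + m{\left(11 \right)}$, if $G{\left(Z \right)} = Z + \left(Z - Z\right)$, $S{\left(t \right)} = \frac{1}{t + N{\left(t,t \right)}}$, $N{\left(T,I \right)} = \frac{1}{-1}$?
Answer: $\frac{138}{5} \approx 27.6$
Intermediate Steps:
$N{\left(T,I \right)} = -1$
$m{\left(q \right)} = 3 + 2 q$ ($m{\left(q \right)} = 2 q + 3 = 3 + 2 q$)
$S{\left(t \right)} = \frac{1}{-1 + t}$ ($S{\left(t \right)} = \frac{1}{t - 1} = \frac{1}{-1 + t}$)
$G{\left(Z \right)} = Z$ ($G{\left(Z \right)} = Z + 0 = Z$)
$S{\left(6 \right)} G{\left(13 \right)} + m{\left(11 \right)} = \frac{1}{-1 + 6} \cdot 13 + \left(3 + 2 \cdot 11\right) = \frac{1}{5} \cdot 13 + \left(3 + 22\right) = \frac{1}{5} \cdot 13 + 25 = \frac{13}{5} + 25 = \frac{138}{5}$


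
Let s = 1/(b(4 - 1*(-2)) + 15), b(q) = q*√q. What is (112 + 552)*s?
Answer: 3320/3 - 1328*√6/3 ≈ 22.359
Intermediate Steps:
b(q) = q^(3/2)
s = 1/(15 + 6*√6) (s = 1/((4 - 1*(-2))^(3/2) + 15) = 1/((4 + 2)^(3/2) + 15) = 1/(6^(3/2) + 15) = 1/(6*√6 + 15) = 1/(15 + 6*√6) ≈ 0.033674)
(112 + 552)*s = (112 + 552)*(5/3 - 2*√6/3) = 664*(5/3 - 2*√6/3) = 3320/3 - 1328*√6/3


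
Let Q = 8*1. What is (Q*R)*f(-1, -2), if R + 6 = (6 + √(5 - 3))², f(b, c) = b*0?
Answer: 0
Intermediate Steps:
f(b, c) = 0
R = -6 + (6 + √2)² (R = -6 + (6 + √(5 - 3))² = -6 + (6 + √2)² ≈ 48.971)
Q = 8
(Q*R)*f(-1, -2) = (8*(32 + 12*√2))*0 = (256 + 96*√2)*0 = 0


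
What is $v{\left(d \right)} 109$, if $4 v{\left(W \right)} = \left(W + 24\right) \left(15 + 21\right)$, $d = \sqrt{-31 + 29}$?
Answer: $23544 + 981 i \sqrt{2} \approx 23544.0 + 1387.3 i$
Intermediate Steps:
$d = i \sqrt{2}$ ($d = \sqrt{-2} = i \sqrt{2} \approx 1.4142 i$)
$v{\left(W \right)} = 216 + 9 W$ ($v{\left(W \right)} = \frac{\left(W + 24\right) \left(15 + 21\right)}{4} = \frac{\left(24 + W\right) 36}{4} = \frac{864 + 36 W}{4} = 216 + 9 W$)
$v{\left(d \right)} 109 = \left(216 + 9 i \sqrt{2}\right) 109 = 23544 + 981 i \sqrt{2}$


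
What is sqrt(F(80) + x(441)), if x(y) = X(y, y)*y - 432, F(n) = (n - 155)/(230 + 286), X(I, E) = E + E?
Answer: sqrt(2873566805)/86 ≈ 623.32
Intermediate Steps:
X(I, E) = 2*E
F(n) = -155/516 + n/516 (F(n) = (-155 + n)/516 = (-155 + n)*(1/516) = -155/516 + n/516)
x(y) = -432 + 2*y**2 (x(y) = (2*y)*y - 432 = 2*y**2 - 432 = -432 + 2*y**2)
sqrt(F(80) + x(441)) = sqrt((-155/516 + (1/516)*80) + (-432 + 2*441**2)) = sqrt((-155/516 + 20/129) + (-432 + 2*194481)) = sqrt(-25/172 + (-432 + 388962)) = sqrt(-25/172 + 388530) = sqrt(66827135/172) = sqrt(2873566805)/86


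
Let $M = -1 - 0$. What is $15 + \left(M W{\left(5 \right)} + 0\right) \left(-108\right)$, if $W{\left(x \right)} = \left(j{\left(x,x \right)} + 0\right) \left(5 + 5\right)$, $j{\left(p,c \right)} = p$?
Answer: $5415$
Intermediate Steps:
$W{\left(x \right)} = 10 x$ ($W{\left(x \right)} = \left(x + 0\right) \left(5 + 5\right) = x 10 = 10 x$)
$M = -1$ ($M = -1 + 0 = -1$)
$15 + \left(M W{\left(5 \right)} + 0\right) \left(-108\right) = 15 + \left(- 10 \cdot 5 + 0\right) \left(-108\right) = 15 + \left(\left(-1\right) 50 + 0\right) \left(-108\right) = 15 + \left(-50 + 0\right) \left(-108\right) = 15 - -5400 = 15 + 5400 = 5415$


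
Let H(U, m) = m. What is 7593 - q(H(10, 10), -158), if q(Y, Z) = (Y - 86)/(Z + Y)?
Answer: 280922/37 ≈ 7592.5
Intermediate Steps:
q(Y, Z) = (-86 + Y)/(Y + Z)
7593 - q(H(10, 10), -158) = 7593 - (-86 + 10)/(10 - 158) = 7593 - (-76)/(-148) = 7593 - (-1)*(-76)/148 = 7593 - 1*19/37 = 7593 - 19/37 = 280922/37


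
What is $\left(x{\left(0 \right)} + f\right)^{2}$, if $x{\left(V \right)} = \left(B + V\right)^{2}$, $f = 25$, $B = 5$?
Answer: $2500$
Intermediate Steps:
$x{\left(V \right)} = \left(5 + V\right)^{2}$
$\left(x{\left(0 \right)} + f\right)^{2} = \left(\left(5 + 0\right)^{2} + 25\right)^{2} = \left(5^{2} + 25\right)^{2} = \left(25 + 25\right)^{2} = 50^{2} = 2500$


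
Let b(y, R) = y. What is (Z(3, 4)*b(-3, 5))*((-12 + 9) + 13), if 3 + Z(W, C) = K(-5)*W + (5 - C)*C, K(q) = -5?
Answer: 420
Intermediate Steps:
Z(W, C) = -3 - 5*W + C*(5 - C) (Z(W, C) = -3 + (-5*W + (5 - C)*C) = -3 + (-5*W + C*(5 - C)) = -3 - 5*W + C*(5 - C))
(Z(3, 4)*b(-3, 5))*((-12 + 9) + 13) = ((-3 - 1*4² - 5*3 + 5*4)*(-3))*((-12 + 9) + 13) = ((-3 - 1*16 - 15 + 20)*(-3))*(-3 + 13) = ((-3 - 16 - 15 + 20)*(-3))*10 = -14*(-3)*10 = 42*10 = 420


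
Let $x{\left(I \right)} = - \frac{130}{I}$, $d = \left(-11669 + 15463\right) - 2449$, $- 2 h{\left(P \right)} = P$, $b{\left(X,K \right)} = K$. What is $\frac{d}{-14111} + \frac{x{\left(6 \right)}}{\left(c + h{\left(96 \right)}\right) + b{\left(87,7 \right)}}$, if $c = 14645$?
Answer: $- \frac{59844355}{618231132} \approx -0.096799$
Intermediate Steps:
$h{\left(P \right)} = - \frac{P}{2}$
$d = 1345$ ($d = 3794 - 2449 = 1345$)
$\frac{d}{-14111} + \frac{x{\left(6 \right)}}{\left(c + h{\left(96 \right)}\right) + b{\left(87,7 \right)}} = \frac{1345}{-14111} + \frac{\left(-130\right) \frac{1}{6}}{\left(14645 - 48\right) + 7} = 1345 \left(- \frac{1}{14111}\right) + \frac{\left(-130\right) \frac{1}{6}}{\left(14645 - 48\right) + 7} = - \frac{1345}{14111} - \frac{65}{3 \left(14597 + 7\right)} = - \frac{1345}{14111} - \frac{65}{3 \cdot 14604} = - \frac{1345}{14111} - \frac{65}{43812} = - \frac{59844355}{618231132}$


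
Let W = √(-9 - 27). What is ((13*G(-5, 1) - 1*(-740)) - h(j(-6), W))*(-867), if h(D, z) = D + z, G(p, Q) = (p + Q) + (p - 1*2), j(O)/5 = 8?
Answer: -482919 + 5202*I ≈ -4.8292e+5 + 5202.0*I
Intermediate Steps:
j(O) = 40 (j(O) = 5*8 = 40)
G(p, Q) = -2 + Q + 2*p (G(p, Q) = (Q + p) + (p - 2) = (Q + p) + (-2 + p) = -2 + Q + 2*p)
W = 6*I (W = √(-36) = 6*I ≈ 6.0*I)
((13*G(-5, 1) - 1*(-740)) - h(j(-6), W))*(-867) = ((13*(-2 + 1 + 2*(-5)) - 1*(-740)) - (40 + 6*I))*(-867) = ((13*(-2 + 1 - 10) + 740) + (-40 - 6*I))*(-867) = ((13*(-11) + 740) + (-40 - 6*I))*(-867) = ((-143 + 740) + (-40 - 6*I))*(-867) = (597 + (-40 - 6*I))*(-867) = (557 - 6*I)*(-867) = -482919 + 5202*I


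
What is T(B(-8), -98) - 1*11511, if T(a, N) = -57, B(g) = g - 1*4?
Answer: -11568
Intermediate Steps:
B(g) = -4 + g (B(g) = g - 4 = -4 + g)
T(B(-8), -98) - 1*11511 = -57 - 1*11511 = -57 - 11511 = -11568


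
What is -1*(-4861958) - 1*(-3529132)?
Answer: 8391090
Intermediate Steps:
-1*(-4861958) - 1*(-3529132) = 4861958 + 3529132 = 8391090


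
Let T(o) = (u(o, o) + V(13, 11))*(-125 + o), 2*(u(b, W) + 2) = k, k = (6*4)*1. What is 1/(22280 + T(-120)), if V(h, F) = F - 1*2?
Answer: 1/17625 ≈ 5.6738e-5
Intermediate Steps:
V(h, F) = -2 + F (V(h, F) = F - 2 = -2 + F)
k = 24 (k = 24*1 = 24)
u(b, W) = 10 (u(b, W) = -2 + (½)*24 = -2 + 12 = 10)
T(o) = -2375 + 19*o (T(o) = (10 + (-2 + 11))*(-125 + o) = (10 + 9)*(-125 + o) = 19*(-125 + o) = -2375 + 19*o)
1/(22280 + T(-120)) = 1/(22280 + (-2375 + 19*(-120))) = 1/(22280 + (-2375 - 2280)) = 1/(22280 - 4655) = 1/17625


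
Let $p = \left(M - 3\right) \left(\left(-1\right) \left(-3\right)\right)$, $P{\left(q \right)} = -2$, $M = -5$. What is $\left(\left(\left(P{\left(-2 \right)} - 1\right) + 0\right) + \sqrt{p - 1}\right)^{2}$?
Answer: $\left(3 - 5 i\right)^{2} \approx -16.0 - 30.0 i$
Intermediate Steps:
$p = -24$ ($p = \left(-5 - 3\right) \left(\left(-1\right) \left(-3\right)\right) = \left(-8\right) 3 = -24$)
$\left(\left(\left(P{\left(-2 \right)} - 1\right) + 0\right) + \sqrt{p - 1}\right)^{2} = \left(\left(\left(-2 - 1\right) + 0\right) + \sqrt{-24 - 1}\right)^{2} = \left(\left(-3 + 0\right) + \sqrt{-25}\right)^{2} = \left(-3 + 5 i\right)^{2}$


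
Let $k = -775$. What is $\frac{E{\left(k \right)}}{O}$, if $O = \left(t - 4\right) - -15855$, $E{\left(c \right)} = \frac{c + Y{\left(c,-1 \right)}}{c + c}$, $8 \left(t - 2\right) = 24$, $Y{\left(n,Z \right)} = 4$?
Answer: $\frac{771}{24576800} \approx 3.1371 \cdot 10^{-5}$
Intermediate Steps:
$t = 5$ ($t = 2 + \frac{1}{8} \cdot 24 = 2 + 3 = 5$)
$E{\left(c \right)} = \frac{4 + c}{2 c}$ ($E{\left(c \right)} = \frac{c + 4}{c + c} = \frac{4 + c}{2 c}$)
$O = 15856$ ($O = \left(5 - 4\right) - -15855 = 1 + 15855 = 15856$)
$\frac{E{\left(k \right)}}{O} = \frac{\frac{1}{2} \frac{1}{-775} \left(4 - 775\right)}{15856} = \frac{1}{2} \left(- \frac{1}{775}\right) \left(-771\right) \frac{1}{15856} = \frac{771}{1550} \cdot \frac{1}{15856} = \frac{771}{24576800}$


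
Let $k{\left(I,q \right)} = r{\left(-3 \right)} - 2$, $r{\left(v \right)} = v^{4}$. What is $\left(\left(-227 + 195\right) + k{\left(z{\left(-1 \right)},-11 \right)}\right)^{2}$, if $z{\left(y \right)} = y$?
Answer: $2209$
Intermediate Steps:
$k{\left(I,q \right)} = 79$ ($k{\left(I,q \right)} = \left(-3\right)^{4} - 2 = 81 - 2 = 79$)
$\left(\left(-227 + 195\right) + k{\left(z{\left(-1 \right)},-11 \right)}\right)^{2} = \left(\left(-227 + 195\right) + 79\right)^{2} = \left(-32 + 79\right)^{2} = 47^{2} = 2209$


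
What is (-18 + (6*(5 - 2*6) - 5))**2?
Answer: 4225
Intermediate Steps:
(-18 + (6*(5 - 2*6) - 5))**2 = (-18 + (6*(5 - 12) - 5))**2 = (-18 + (6*(-7) - 5))**2 = (-18 + (-42 - 5))**2 = (-18 - 47)**2 = (-65)**2 = 4225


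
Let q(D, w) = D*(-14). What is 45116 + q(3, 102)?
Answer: 45074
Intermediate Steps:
q(D, w) = -14*D
45116 + q(3, 102) = 45116 - 14*3 = 45116 - 42 = 45074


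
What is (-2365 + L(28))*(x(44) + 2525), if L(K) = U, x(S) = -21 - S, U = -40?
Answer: -5916300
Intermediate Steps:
L(K) = -40
(-2365 + L(28))*(x(44) + 2525) = (-2365 - 40)*((-21 - 1*44) + 2525) = -2405*((-21 - 44) + 2525) = -2405*(-65 + 2525) = -2405*2460 = -5916300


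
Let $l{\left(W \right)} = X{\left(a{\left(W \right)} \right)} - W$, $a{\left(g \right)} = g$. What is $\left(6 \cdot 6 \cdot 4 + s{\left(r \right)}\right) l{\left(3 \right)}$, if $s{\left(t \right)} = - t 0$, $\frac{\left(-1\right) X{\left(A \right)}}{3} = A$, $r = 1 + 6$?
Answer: $-1728$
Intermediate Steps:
$r = 7$
$X{\left(A \right)} = - 3 A$
$s{\left(t \right)} = 0$
$l{\left(W \right)} = - 4 W$ ($l{\left(W \right)} = - 3 W - W = - 4 W$)
$\left(6 \cdot 6 \cdot 4 + s{\left(r \right)}\right) l{\left(3 \right)} = \left(6 \cdot 6 \cdot 4 + 0\right) \left(\left(-4\right) 3\right) = \left(36 \cdot 4 + 0\right) \left(-12\right) = \left(144 + 0\right) \left(-12\right) = 144 \left(-12\right) = -1728$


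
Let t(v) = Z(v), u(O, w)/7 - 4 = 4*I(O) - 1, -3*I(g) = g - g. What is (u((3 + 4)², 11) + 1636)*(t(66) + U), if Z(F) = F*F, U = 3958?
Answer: 13776298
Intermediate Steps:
I(g) = 0 (I(g) = -(g - g)/3 = -⅓*0 = 0)
Z(F) = F²
u(O, w) = 21 (u(O, w) = 28 + 7*(4*0 - 1) = 28 + 7*(0 - 1) = 28 + 7*(-1) = 28 - 7 = 21)
t(v) = v²
(u((3 + 4)², 11) + 1636)*(t(66) + U) = (21 + 1636)*(66² + 3958) = 1657*(4356 + 3958) = 1657*8314 = 13776298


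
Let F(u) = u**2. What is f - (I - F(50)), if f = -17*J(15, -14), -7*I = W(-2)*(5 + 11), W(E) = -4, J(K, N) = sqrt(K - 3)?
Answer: 17436/7 - 34*sqrt(3) ≈ 2432.0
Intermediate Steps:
J(K, N) = sqrt(-3 + K)
I = 64/7 (I = -(-4)*(5 + 11)/7 = -(-4)*16/7 = -1/7*(-64) = 64/7 ≈ 9.1429)
f = -34*sqrt(3) (f = -17*sqrt(-3 + 15) = -34*sqrt(3) ≈ -58.890)
f - (I - F(50)) = -34*sqrt(3) - (64/7 - 1*50**2) = -34*sqrt(3) - (64/7 - 1*2500) = -34*sqrt(3) - (64/7 - 2500) = -34*sqrt(3) - 1*(-17436/7) = -34*sqrt(3) + 17436/7 = 17436/7 - 34*sqrt(3)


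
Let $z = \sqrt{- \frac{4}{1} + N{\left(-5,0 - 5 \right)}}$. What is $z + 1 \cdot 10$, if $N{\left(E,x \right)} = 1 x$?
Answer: $10 + 3 i \approx 10.0 + 3.0 i$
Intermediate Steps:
$N{\left(E,x \right)} = x$
$z = 3 i$ ($z = \sqrt{- \frac{4}{1} + \left(0 - 5\right)} = \sqrt{\left(-4\right) 1 + \left(0 - 5\right)} = \sqrt{-4 - 5} = \sqrt{-9} = 3 i \approx 3.0 i$)
$z + 1 \cdot 10 = 3 i + 1 \cdot 10 = 3 i + 10 = 10 + 3 i$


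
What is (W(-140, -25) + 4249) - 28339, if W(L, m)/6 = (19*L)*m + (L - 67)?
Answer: 373668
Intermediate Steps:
W(L, m) = -402 + 6*L + 114*L*m (W(L, m) = 6*((19*L)*m + (L - 67)) = 6*(19*L*m + (-67 + L)) = 6*(-67 + L + 19*L*m) = -402 + 6*L + 114*L*m)
(W(-140, -25) + 4249) - 28339 = ((-402 + 6*(-140) + 114*(-140)*(-25)) + 4249) - 28339 = ((-402 - 840 + 399000) + 4249) - 28339 = (397758 + 4249) - 28339 = 402007 - 28339 = 373668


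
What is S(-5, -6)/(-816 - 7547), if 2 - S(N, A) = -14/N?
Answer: 4/41815 ≈ 9.5659e-5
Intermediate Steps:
S(N, A) = 2 + 14/N (S(N, A) = 2 - (-14)/N = 2 + 14/N)
S(-5, -6)/(-816 - 7547) = (2 + 14/(-5))/(-816 - 7547) = (2 + 14*(-⅕))/(-8363) = (2 - 14/5)*(-1/8363) = -⅘*(-1/8363) = 4/41815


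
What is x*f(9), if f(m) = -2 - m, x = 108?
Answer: -1188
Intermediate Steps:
x*f(9) = 108*(-2 - 1*9) = 108*(-2 - 9) = 108*(-11) = -1188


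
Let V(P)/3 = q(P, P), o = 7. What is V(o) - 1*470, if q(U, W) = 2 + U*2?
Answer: -422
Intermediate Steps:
q(U, W) = 2 + 2*U
V(P) = 6 + 6*P (V(P) = 3*(2 + 2*P) = 6 + 6*P)
V(o) - 1*470 = (6 + 6*7) - 1*470 = (6 + 42) - 470 = 48 - 470 = -422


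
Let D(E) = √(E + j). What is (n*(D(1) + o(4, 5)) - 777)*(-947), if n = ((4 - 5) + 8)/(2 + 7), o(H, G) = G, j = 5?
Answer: 6589226/9 - 6629*√6/9 ≈ 7.3033e+5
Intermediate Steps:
D(E) = √(5 + E) (D(E) = √(E + 5) = √(5 + E))
n = 7/9 (n = (-1 + 8)/9 = 7*(⅑) = 7/9 ≈ 0.77778)
(n*(D(1) + o(4, 5)) - 777)*(-947) = (7*(√(5 + 1) + 5)/9 - 777)*(-947) = (7*(√6 + 5)/9 - 777)*(-947) = (7*(5 + √6)/9 - 777)*(-947) = ((35/9 + 7*√6/9) - 777)*(-947) = (-6958/9 + 7*√6/9)*(-947) = 6589226/9 - 6629*√6/9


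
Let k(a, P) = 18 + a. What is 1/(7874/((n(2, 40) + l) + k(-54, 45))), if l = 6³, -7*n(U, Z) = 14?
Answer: 89/3937 ≈ 0.022606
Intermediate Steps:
n(U, Z) = -2 (n(U, Z) = -⅐*14 = -2)
l = 216
1/(7874/((n(2, 40) + l) + k(-54, 45))) = 1/(7874/((-2 + 216) + (18 - 54))) = 1/(7874/(214 - 36)) = 1/(7874/178) = 1/(7874*(1/178)) = 1/(3937/89) = 89/3937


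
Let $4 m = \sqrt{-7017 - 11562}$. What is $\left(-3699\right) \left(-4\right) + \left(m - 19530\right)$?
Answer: $-4734 + \frac{i \sqrt{18579}}{4} \approx -4734.0 + 34.076 i$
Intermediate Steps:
$m = \frac{i \sqrt{18579}}{4}$ ($m = \frac{\sqrt{-7017 - 11562}}{4} = \frac{\sqrt{-18579}}{4} = \frac{i \sqrt{18579}}{4} \approx 34.076 i$)
$\left(-3699\right) \left(-4\right) + \left(m - 19530\right) = \left(-3699\right) \left(-4\right) - \left(19530 - \frac{i \sqrt{18579}}{4}\right) = 14796 - \left(19530 - \frac{i \sqrt{18579}}{4}\right) = -4734 + \frac{i \sqrt{18579}}{4}$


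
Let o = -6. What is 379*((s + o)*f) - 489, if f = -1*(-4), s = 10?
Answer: 5575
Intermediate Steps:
f = 4
379*((s + o)*f) - 489 = 379*((10 - 6)*4) - 489 = 379*(4*4) - 489 = 379*16 - 489 = 6064 - 489 = 5575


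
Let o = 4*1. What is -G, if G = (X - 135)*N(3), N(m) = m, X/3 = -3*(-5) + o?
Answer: 234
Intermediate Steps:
o = 4
X = 57 (X = 3*(-3*(-5) + 4) = 3*(15 + 4) = 3*19 = 57)
G = -234 (G = (57 - 135)*3 = -78*3 = -234)
-G = -1*(-234) = 234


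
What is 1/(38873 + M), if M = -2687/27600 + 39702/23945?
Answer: 132176400/5138299484197 ≈ 2.5724e-5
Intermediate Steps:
M = 206286997/132176400 (M = -2687*1/27600 + 39702*(1/23945) = -2687/27600 + 39702/23945 = 206286997/132176400 ≈ 1.5607)
1/(38873 + M) = 1/(38873 + 206286997/132176400) = 1/(5138299484197/132176400) = 132176400/5138299484197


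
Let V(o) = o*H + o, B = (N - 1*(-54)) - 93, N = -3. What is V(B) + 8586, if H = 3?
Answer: 8418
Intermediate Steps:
B = -42 (B = (-3 - 1*(-54)) - 93 = (-3 + 54) - 93 = 51 - 93 = -42)
V(o) = 4*o (V(o) = o*3 + o = 3*o + o = 4*o)
V(B) + 8586 = 4*(-42) + 8586 = -168 + 8586 = 8418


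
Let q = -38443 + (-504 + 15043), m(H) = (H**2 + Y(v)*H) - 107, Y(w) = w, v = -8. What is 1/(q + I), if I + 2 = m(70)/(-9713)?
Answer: -9713/232203211 ≈ -4.1830e-5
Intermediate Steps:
m(H) = -107 + H**2 - 8*H (m(H) = (H**2 - 8*H) - 107 = -107 + H**2 - 8*H)
I = -23659/9713 (I = -2 + (-107 + 70**2 - 8*70)/(-9713) = -2 + (-107 + 4900 - 560)*(-1/9713) = -2 + 4233*(-1/9713) = -2 - 4233/9713 = -23659/9713 ≈ -2.4358)
q = -23904 (q = -38443 + 14539 = -23904)
1/(q + I) = 1/(-23904 - 23659/9713) = 1/(-232203211/9713) = -9713/232203211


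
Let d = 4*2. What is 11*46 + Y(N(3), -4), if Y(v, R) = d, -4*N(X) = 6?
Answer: 514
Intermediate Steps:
d = 8
N(X) = -3/2 (N(X) = -¼*6 = -3/2)
Y(v, R) = 8
11*46 + Y(N(3), -4) = 11*46 + 8 = 506 + 8 = 514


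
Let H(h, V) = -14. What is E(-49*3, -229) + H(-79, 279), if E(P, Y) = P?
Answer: -161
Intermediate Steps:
E(-49*3, -229) + H(-79, 279) = -49*3 - 14 = -147 - 14 = -161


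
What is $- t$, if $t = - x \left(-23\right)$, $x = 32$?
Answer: $-736$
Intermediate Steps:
$t = 736$ ($t = - 32 \left(-23\right) = \left(-1\right) \left(-736\right) = 736$)
$- t = \left(-1\right) 736 = -736$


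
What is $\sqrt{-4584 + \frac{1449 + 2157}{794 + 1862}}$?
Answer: $\frac{i \sqrt{505117167}}{332} \approx 67.695 i$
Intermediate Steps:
$\sqrt{-4584 + \frac{1449 + 2157}{794 + 1862}} = \sqrt{-4584 + \frac{3606}{2656}} = \sqrt{-4584 + 3606 \cdot \frac{1}{2656}} = \sqrt{-4584 + \frac{1803}{1328}} = \sqrt{- \frac{6085749}{1328}} = \frac{i \sqrt{505117167}}{332}$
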